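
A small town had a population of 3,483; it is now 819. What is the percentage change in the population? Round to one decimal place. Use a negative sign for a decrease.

Change: 819 − 3,483 = -2,664.
Relative to the original: -2,664 ÷ 3,483 ≈ -76.5%.

-76.5%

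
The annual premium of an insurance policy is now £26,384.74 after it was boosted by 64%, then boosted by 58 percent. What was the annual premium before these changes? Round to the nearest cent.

£10,182.44

Undoing the 58% increase: £26,384.74 ÷ 1.58 ≈ £16699.202532.
Undoing the 64% increase: £16699.202532 ÷ 1.64 ≈ £10,182.44.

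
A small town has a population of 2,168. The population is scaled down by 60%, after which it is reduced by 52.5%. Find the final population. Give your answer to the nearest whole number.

60% decrease: 2,168 × 0.4 = 867.2.
After the 52.5% decrease: 867.2 × 0.475 = 411.92 ≈ 412.

412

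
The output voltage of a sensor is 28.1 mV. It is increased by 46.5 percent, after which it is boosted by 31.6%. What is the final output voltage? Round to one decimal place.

46.5% increase: 28.1 × 1.465 = 41.1665.
After the 31.6% increase: 41.1665 × 1.316 = 54.175114 ≈ 54.2.

54.2 mV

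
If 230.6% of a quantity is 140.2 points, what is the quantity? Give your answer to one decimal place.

60.8 points

140.2 points ÷ 2.306 ≈ 60.8 points.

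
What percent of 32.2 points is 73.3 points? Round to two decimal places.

227.64%

73.3 points ÷ 32.2 points ≈ 227.64%.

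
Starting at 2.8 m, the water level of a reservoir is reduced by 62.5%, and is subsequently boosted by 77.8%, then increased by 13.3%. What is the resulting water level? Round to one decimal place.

2.1 m

62.5% decrease: 2.8 × 0.375 = 1.05.
Apply the 77.8% increase: 1.05 × 1.778 = 1.8669.
13.3% increase: 1.8669 × 1.133 = 2.1151977 ≈ 2.1.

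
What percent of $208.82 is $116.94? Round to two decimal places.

56.00%

$116.94 ÷ $208.82 ≈ 56.00%.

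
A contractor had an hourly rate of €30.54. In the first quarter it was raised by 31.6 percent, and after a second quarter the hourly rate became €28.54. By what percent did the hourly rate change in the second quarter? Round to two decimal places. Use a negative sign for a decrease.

After the first quarter: €30.54 × 1.316 = €40.19064.
Second-quarter multiplier: €28.54 ÷ €40.19064 ≈ 0.710116.
That is a change of -28.99%.

-28.99%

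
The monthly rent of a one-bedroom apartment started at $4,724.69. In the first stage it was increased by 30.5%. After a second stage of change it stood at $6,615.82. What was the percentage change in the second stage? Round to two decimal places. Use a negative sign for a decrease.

7.30%

After the first stage: $4,724.69 × 1.305 = $6165.72045.
Second-stage multiplier: $6,615.82 ÷ $6165.72045 ≈ 1.073.
That is a change of 7.30%.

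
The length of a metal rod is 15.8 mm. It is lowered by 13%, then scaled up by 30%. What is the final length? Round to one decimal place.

After the 13% decrease: 15.8 × 0.87 = 13.746.
30% increase: 13.746 × 1.3 = 17.8698 ≈ 17.9.

17.9 mm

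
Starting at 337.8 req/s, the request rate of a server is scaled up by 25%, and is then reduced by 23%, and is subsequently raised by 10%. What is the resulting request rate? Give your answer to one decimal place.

357.6 req/s

Apply the 25% increase: 337.8 × 1.25 = 422.25.
Apply the 23% decrease: 422.25 × 0.77 = 325.1325.
10% increase: 325.1325 × 1.1 = 357.64575 ≈ 357.6.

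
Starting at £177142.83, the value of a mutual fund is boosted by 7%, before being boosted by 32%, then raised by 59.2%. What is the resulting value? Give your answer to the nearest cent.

7% increase: £177142.83 × 1.07 = £189542.8281.
Apply the 32% increase: £189542.8281 × 1.32 = £250196.533092.
59.2% increase: £250196.533092 × 1.592 = £398312.880682464 ≈ £398312.88.

£398312.88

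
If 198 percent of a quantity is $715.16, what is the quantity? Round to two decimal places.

$361.19

$715.16 ÷ 1.98 ≈ $361.19.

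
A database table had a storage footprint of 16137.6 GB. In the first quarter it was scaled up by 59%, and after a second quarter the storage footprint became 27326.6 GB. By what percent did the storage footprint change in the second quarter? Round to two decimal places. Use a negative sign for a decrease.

6.50%

After the first quarter: 16137.6 × 1.59 = 25658.784.
Second-quarter multiplier: 27326.6 ÷ 25658.784 ≈ 1.065.
That is a change of 6.50%.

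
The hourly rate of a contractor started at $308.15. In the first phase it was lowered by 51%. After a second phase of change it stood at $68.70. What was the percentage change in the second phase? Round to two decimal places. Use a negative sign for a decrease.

-54.50%

After the first phase: $308.15 × 0.49 = $150.9935.
Second-phase multiplier: $68.70 ÷ $150.9935 ≈ 0.454986.
That is a change of -54.50%.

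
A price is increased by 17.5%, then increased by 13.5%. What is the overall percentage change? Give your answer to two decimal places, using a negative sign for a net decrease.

33.36%

The combined multiplier is 1.175 × 1.135 = 1.333625.
That corresponds to an increase of 33.36%.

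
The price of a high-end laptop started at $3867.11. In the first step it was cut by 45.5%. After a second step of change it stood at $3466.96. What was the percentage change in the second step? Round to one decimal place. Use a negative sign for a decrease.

After the first step: $3867.11 × 0.545 = $2107.57495.
Second-step multiplier: $3466.96 ÷ $2107.57495 ≈ 1.645.
That is a change of 64.5%.

64.5%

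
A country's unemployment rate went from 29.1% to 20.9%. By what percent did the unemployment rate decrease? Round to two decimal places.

28.18%

The change is 20.9 − 29.1 = -8.2 percentage points.
Relative to the original 29.1%, that is -8.2 ÷ 29.1 ≈ -28.18%.
So the unemployment rate fell by 28.18%.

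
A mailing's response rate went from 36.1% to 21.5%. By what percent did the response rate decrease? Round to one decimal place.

40.4%

The change is 21.5 − 36.1 = -14.6 percentage points.
Relative to the original 36.1%, that is -14.6 ÷ 36.1 ≈ -40.4%.
So the response rate fell by 40.4%.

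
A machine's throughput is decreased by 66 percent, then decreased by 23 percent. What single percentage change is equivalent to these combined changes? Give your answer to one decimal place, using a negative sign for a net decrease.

-73.8%

The combined multiplier is 0.34 × 0.77 = 0.2618.
That corresponds to a decrease of 73.8%.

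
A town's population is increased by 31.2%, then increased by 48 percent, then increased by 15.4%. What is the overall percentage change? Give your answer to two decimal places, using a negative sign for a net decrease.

124.08%

The combined multiplier is 1.312 × 1.48 × 1.154 = 2.24079104.
That corresponds to an increase of 124.08%.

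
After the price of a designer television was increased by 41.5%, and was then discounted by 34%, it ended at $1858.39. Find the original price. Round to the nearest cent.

$1989.92

The overall multiplier applied was 1.415 × 0.66 = 0.9339.
So the original price was $1858.39 ÷ 0.9339 ≈ $1989.92.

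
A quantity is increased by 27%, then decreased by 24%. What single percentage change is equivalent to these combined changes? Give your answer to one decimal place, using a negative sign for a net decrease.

The combined multiplier is 1.27 × 0.76 = 0.9652.
That corresponds to a decrease of 3.5%.

-3.5%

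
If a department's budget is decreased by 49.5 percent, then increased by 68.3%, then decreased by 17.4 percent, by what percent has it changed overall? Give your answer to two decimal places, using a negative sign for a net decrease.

The combined multiplier is 0.505 × 1.683 × 0.826 = 0.70202979.
That corresponds to a decrease of 29.80%.

-29.80%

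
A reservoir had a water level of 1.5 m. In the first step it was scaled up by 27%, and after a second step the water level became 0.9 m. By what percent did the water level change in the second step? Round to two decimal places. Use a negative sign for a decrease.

After the first step: 1.5 × 1.27 = 1.905.
Second-step multiplier: 0.9 ÷ 1.905 ≈ 0.472441.
That is a change of -52.76%.

-52.76%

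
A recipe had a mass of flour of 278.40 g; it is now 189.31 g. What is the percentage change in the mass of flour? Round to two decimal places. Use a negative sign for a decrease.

-32.00%

Change: 189.31 − 278.40 = -89.09.
Relative to the original: -89.09 ÷ 278.40 ≈ -32.00%.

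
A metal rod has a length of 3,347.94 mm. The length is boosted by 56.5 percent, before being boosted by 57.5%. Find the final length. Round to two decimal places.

8,252.25 mm

Each change multiplies by a factor: 1.565 × 1.575 = 2.464875.
3,347.94 × 2.464875 = 8252.2536075 ≈ 8,252.25.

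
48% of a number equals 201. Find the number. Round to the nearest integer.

201 ÷ 0.48 ≈ 419.

419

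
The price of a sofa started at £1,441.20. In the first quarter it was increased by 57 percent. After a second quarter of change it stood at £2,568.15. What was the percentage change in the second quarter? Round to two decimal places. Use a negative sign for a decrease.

13.50%

After the first quarter: £1,441.20 × 1.57 = £2262.684.
Second-quarter multiplier: £2,568.15 ÷ £2262.684 ≈ 1.135002.
That is a change of 13.50%.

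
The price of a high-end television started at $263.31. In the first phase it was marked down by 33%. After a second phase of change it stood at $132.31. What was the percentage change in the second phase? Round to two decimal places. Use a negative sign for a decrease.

After the first phase: $263.31 × 0.67 = $176.4177.
Second-phase multiplier: $132.31 ÷ $176.4177 ≈ 0.749981.
That is a change of -25.00%.

-25.00%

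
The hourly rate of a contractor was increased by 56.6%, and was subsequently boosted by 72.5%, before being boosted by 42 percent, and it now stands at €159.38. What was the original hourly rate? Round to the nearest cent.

The overall multiplier applied was 1.566 × 1.725 × 1.42 = 3.835917.
So the original hourly rate was €159.38 ÷ 3.835917 ≈ €41.55.

€41.55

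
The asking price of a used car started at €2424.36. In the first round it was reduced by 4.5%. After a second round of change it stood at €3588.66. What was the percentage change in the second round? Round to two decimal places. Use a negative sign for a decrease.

After the first round: €2424.36 × 0.955 = €2315.2638.
Second-round multiplier: €3588.66 ÷ €2315.2638 ≈ 1.55.
That is a change of 55.00%.

55.00%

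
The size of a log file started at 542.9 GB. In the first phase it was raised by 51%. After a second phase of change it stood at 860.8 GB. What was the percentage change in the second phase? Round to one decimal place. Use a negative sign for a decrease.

After the first phase: 542.9 × 1.51 = 819.779.
Second-phase multiplier: 860.8 ÷ 819.779 ≈ 1.05004.
That is a change of 5.0%.

5.0%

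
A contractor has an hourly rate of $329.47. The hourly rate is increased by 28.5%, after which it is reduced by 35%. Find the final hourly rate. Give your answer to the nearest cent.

$275.19

Each change multiplies by a factor: 1.285 × 0.65 = 0.83525.
$329.47 × 0.83525 = $275.1898175 ≈ $275.19.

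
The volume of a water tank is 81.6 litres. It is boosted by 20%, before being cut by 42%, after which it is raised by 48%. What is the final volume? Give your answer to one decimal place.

84.1 litres

After the 20% increase: 81.6 × 1.2 = 97.92.
42% decrease: 97.92 × 0.58 = 56.7936.
After the 48% increase: 56.7936 × 1.48 = 84.054528 ≈ 84.1.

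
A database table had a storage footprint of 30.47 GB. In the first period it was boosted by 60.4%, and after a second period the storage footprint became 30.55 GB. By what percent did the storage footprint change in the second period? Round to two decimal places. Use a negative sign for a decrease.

-37.49%

After the first period: 30.47 × 1.604 = 48.87388.
Second-period multiplier: 30.55 ÷ 48.87388 ≈ 0.625078.
That is a change of -37.49%.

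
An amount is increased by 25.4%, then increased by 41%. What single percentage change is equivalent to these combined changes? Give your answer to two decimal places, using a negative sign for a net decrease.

A 25.4% increase multiplies by 1.254.
Then a 41% increase: 1.254 × 1.41 = 1.76814.
Overall factor 1.76814, i.e. 76.81%.

76.81%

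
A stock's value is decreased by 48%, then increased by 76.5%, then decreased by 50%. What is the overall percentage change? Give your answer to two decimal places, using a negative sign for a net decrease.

A 48% decrease multiplies by 0.52.
Then a 76.5% increase: 0.52 × 1.765 = 0.9178.
Then a 50% decrease: 0.9178 × 0.5 = 0.4589.
Overall factor 0.4589, i.e. -54.11%.

-54.11%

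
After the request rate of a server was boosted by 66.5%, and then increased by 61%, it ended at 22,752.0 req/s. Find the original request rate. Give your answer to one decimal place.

Undoing the 61% increase: 22,752.0 ÷ 1.61 ≈ 14131.677019.
Undoing the 66.5% increase: 14131.677019 ÷ 1.665 ≈ 8,487.5 req/s.

8,487.5 req/s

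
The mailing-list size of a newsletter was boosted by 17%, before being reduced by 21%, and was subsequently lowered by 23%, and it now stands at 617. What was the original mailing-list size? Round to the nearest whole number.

867

The overall multiplier applied was 1.17 × 0.79 × 0.77 = 0.711711.
So the original mailing-list size was 617 ÷ 0.711711 ≈ 867.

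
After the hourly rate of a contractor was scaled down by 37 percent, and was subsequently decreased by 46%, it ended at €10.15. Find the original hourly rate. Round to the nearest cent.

€29.84

The overall multiplier applied was 0.63 × 0.54 = 0.3402.
So the original hourly rate was €10.15 ÷ 0.3402 ≈ €29.84.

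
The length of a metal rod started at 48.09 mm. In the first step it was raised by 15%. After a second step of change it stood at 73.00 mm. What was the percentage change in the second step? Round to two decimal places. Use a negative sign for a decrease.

After the first step: 48.09 × 1.15 = 55.3035.
Second-step multiplier: 73.00 ÷ 55.3035 ≈ 1.319989.
That is a change of 32.00%.

32.00%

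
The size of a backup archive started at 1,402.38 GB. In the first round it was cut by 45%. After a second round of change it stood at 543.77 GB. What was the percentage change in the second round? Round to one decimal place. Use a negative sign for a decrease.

-29.5%

After the first round: 1,402.38 × 0.55 = 771.309.
Second-round multiplier: 543.77 ÷ 771.309 ≈ 0.705.
That is a change of -29.5%.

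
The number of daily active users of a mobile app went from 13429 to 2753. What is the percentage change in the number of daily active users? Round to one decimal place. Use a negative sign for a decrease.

-79.5%

Change: 2753 − 13429 = -10676.
Relative to the original: -10676 ÷ 13429 ≈ -79.5%.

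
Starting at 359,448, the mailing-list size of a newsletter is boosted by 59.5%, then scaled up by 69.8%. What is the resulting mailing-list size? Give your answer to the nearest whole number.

973,497

After the 59.5% increase: 359,448 × 1.595 = 573319.56.
Apply the 69.8% increase: 573319.56 × 1.698 = 973496.61288 ≈ 973,497.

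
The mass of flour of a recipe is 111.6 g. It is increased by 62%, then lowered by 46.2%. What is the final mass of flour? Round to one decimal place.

97.3 g

Each change multiplies by a factor: 1.62 × 0.538 = 0.87156.
111.6 × 0.87156 = 97.266096 ≈ 97.3.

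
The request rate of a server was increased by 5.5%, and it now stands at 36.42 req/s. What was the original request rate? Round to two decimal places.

The overall multiplier applied was 1.055.
So the original request rate was 36.42 ÷ 1.055 ≈ 34.52 req/s.

34.52 req/s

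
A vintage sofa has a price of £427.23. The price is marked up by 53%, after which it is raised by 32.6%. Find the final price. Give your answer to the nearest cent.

£866.76

Each change multiplies by a factor: 1.53 × 1.326 = 2.02878.
£427.23 × 2.02878 = £866.7556794 ≈ £866.76.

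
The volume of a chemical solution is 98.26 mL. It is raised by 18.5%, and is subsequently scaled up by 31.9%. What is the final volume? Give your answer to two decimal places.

153.58 mL

Apply the 18.5% increase: 98.26 × 1.185 = 116.4381.
31.9% increase: 116.4381 × 1.319 = 153.5818539 ≈ 153.58.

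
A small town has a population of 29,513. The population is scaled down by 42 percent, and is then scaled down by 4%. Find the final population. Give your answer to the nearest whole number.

16,433

Each change multiplies by a factor: 0.58 × 0.96 = 0.5568.
29,513 × 0.5568 = 16432.8384 ≈ 16,433.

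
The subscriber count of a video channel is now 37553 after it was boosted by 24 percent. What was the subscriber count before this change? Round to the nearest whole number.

The overall multiplier applied was 1.24.
So the original subscriber count was 37553 ÷ 1.24 ≈ 30285.

30285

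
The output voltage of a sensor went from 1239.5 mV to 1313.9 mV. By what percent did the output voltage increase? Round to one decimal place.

Change: 1313.9 − 1239.5 = 74.4.
Relative to the original: 74.4 ÷ 1239.5 ≈ 6.0%.
So the output voltage increased by 6.0%.

6.0%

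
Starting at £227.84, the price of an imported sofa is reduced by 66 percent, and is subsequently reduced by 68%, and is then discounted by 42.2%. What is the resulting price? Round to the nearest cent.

After the 66% decrease: £227.84 × 0.34 = £77.4656.
Apply the 68% decrease: £77.4656 × 0.32 = £24.788992.
42.2% decrease: £24.788992 × 0.578 = £14.328037376 ≈ £14.33.

£14.33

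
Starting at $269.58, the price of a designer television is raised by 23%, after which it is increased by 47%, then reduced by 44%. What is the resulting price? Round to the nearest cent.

Apply the 23% increase: $269.58 × 1.23 = $331.5834.
47% increase: $331.5834 × 1.47 = $487.427598.
Apply the 44% decrease: $487.427598 × 0.56 = $272.95945488 ≈ $272.96.

$272.96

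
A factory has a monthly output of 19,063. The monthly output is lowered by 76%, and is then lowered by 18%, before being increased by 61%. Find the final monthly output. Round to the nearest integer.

After the 76% decrease: 19,063 × 0.24 = 4575.12.
After the 18% decrease: 4575.12 × 0.82 = 3751.5984.
Apply the 61% increase: 3751.5984 × 1.61 = 6040.073424 ≈ 6,040.

6,040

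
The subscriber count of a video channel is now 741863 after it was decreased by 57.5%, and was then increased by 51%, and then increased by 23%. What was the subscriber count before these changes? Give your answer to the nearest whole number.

939837

The overall multiplier applied was 0.425 × 1.51 × 1.23 = 0.7893525.
So the original subscriber count was 741863 ÷ 0.7893525 ≈ 939837.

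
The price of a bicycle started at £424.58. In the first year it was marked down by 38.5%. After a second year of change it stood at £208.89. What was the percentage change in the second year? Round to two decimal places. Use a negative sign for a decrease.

After the first year: £424.58 × 0.615 = £261.1167.
Second-year multiplier: £208.89 ÷ £261.1167 ≈ 0.799987.
That is a change of -20.00%.

-20.00%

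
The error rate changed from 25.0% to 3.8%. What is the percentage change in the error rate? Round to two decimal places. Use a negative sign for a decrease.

The change is 3.8 − 25.0 = -21.2 percentage points.
Relative to the original 25.0%, that is -21.2 ÷ 25.0 = -84.80%.

-84.80%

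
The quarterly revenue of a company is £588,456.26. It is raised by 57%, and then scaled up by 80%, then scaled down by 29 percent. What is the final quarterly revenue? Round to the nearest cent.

Each change multiplies by a factor: 1.57 × 1.8 × 0.71 = 2.00646.
£588,456.26 × 2.00646 = £1180713.9474396 ≈ £1,180,713.95.

£1,180,713.95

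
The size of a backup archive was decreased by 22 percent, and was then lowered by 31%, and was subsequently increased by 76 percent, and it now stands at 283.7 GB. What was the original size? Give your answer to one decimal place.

299.5 GB

Undoing the 76% increase: 283.7 ÷ 1.76 ≈ 161.193182.
Undoing the 31% decrease: 161.193182 ÷ 0.69 ≈ 233.613307.
Undoing the 22% decrease: 233.613307 ÷ 0.78 ≈ 299.5 GB.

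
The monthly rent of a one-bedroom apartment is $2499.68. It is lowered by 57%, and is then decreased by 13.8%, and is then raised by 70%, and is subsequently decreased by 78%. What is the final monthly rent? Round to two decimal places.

$346.52

Apply the 57% decrease: $2499.68 × 0.43 = $1074.8624.
13.8% decrease: $1074.8624 × 0.862 = $926.5313888.
After the 70% increase: $926.5313888 × 1.7 = $1575.10336096.
78% decrease: $1575.10336096 × 0.22 = $346.5227394112 ≈ $346.52.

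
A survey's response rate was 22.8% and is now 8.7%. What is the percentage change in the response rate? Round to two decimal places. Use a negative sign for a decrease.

The change is 8.7 − 22.8 = -14.1 percentage points.
Relative to the original 22.8%, that is -14.1 ÷ 22.8 ≈ -61.84%.

-61.84%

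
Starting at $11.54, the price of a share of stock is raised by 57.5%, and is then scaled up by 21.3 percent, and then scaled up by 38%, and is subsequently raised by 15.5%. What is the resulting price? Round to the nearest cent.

$35.14

Each change multiplies by a factor: 1.575 × 1.213 × 1.38 × 1.155 = 3.0451061025.
$11.54 × 3.0451061025 = $35.14052442285 ≈ $35.14.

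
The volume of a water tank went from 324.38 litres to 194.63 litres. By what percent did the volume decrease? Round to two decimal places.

Change: 194.63 − 324.38 = -129.75.
Relative to the original: -129.75 ÷ 324.38 ≈ -40.00%.
So the volume decreased by 40.00%.

40.00%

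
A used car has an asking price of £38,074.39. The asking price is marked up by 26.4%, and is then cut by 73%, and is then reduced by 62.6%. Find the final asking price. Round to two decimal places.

Apply the 26.4% increase: £38,074.39 × 1.264 = £48126.02896.
Apply the 73% decrease: £48126.02896 × 0.27 = £12994.0278192.
62.6% decrease: £12994.0278192 × 0.374 = £4859.7664043808 ≈ £4,859.77.

£4,859.77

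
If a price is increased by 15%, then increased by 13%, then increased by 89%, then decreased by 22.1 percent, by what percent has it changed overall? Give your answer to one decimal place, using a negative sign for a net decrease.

The combined multiplier is 1.15 × 1.13 × 1.89 × 0.779 = 1.913266845.
That corresponds to an increase of 91.3%.

91.3%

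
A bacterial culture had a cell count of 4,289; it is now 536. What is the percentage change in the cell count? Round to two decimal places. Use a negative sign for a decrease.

Change: 536 − 4,289 = -3,753.
Relative to the original: -3,753 ÷ 4,289 ≈ -87.50%.

-87.50%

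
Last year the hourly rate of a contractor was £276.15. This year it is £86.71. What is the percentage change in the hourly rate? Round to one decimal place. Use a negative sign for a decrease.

-68.6%

Change: £86.71 − £276.15 = -£189.44.
Relative to the original: -£189.44 ÷ £276.15 ≈ -68.6%.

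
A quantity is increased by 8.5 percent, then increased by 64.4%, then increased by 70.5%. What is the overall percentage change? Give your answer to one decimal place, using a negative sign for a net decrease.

204.1%

An 8.5% increase multiplies by 1.085.
Then a 64.4% increase: 1.085 × 1.644 = 1.78374.
Then a 70.5% increase: 1.78374 × 1.705 = 3.0412767.
Overall factor 3.0412767, i.e. 204.1%.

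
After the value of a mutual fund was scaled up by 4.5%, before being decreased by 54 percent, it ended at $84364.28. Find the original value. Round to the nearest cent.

$175502.97

The overall multiplier applied was 1.045 × 0.46 = 0.4807.
So the original value was $84364.28 ÷ 0.4807 ≈ $175502.97.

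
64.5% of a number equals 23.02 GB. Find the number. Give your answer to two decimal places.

35.69 GB

23.02 GB ÷ 0.645 ≈ 35.69 GB.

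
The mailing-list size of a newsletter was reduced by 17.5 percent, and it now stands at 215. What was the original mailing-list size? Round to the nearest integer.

261

The overall multiplier applied was 0.825.
So the original mailing-list size was 215 ÷ 0.825 ≈ 261.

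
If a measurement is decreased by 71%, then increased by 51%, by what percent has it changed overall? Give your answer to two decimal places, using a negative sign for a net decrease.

-56.21%

A 71% decrease multiplies by 0.29.
Then a 51% increase: 0.29 × 1.51 = 0.4379.
Overall factor 0.4379, i.e. -56.21%.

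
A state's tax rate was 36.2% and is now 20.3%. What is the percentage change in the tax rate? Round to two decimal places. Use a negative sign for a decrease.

-43.92%

The change is 20.3 − 36.2 = -15.9 percentage points.
Relative to the original 36.2%, that is -15.9 ÷ 36.2 ≈ -43.92%.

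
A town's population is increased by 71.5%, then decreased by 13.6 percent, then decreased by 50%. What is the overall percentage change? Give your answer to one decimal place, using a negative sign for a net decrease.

-25.9%

A 71.5% increase multiplies by 1.715.
Then a 13.6% decrease: 1.715 × 0.864 = 1.48176.
Then a 50% decrease: 1.48176 × 0.5 = 0.74088.
Overall factor 0.74088, i.e. -25.9%.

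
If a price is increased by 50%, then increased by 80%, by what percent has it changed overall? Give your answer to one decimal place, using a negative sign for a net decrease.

170.0%

The combined multiplier is 1.5 × 1.8 = 2.7.
That corresponds to an increase of 170.0%.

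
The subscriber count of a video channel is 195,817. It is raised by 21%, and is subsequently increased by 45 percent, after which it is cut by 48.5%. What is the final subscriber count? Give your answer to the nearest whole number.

176,934

Apply the 21% increase: 195,817 × 1.21 = 236938.57.
45% increase: 236938.57 × 1.45 = 343560.9265.
Apply the 48.5% decrease: 343560.9265 × 0.515 = 176933.8771475 ≈ 176,934.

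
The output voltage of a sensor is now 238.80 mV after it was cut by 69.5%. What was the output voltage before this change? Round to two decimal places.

782.95 mV

The overall multiplier applied was 0.305.
So the original output voltage was 238.80 ÷ 0.305 ≈ 782.95 mV.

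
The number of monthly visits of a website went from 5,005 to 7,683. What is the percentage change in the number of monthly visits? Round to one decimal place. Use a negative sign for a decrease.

Change: 7,683 − 5,005 = 2,678.
Relative to the original: 2,678 ÷ 5,005 ≈ 53.5%.

53.5%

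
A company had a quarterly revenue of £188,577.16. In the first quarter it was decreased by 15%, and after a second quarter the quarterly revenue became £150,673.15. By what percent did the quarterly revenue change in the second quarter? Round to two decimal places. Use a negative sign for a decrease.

After the first quarter: £188,577.16 × 0.85 = £160290.586.
Second-quarter multiplier: £150,673.15 ÷ £160290.586 ≈ 0.94.
That is a change of -6.00%.

-6.00%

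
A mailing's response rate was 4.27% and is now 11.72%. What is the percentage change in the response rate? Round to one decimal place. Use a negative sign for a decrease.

The change is 11.72 − 4.27 = 7.45 percentage points.
Relative to the original 4.27%, that is 7.45 ÷ 4.27 ≈ 174.5%.

174.5%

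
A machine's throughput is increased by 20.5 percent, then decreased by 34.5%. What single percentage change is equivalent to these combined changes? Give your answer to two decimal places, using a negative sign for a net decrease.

A 20.5% increase multiplies by 1.205.
Then a 34.5% decrease: 1.205 × 0.655 = 0.789275.
Overall factor 0.789275, i.e. -21.07%.

-21.07%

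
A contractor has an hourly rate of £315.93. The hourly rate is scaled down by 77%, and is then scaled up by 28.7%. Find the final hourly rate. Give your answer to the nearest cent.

£93.52

Apply the 77% decrease: £315.93 × 0.23 = £72.6639.
Apply the 28.7% increase: £72.6639 × 1.287 = £93.5184393 ≈ £93.52.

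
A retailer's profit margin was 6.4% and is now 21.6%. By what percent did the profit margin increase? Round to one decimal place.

The change is 21.6 − 6.4 = 15.2 percentage points.
Relative to the original 6.4%, that is 15.2 ÷ 6.4 = 237.5%.
So the profit margin rose by 237.5%.

237.5%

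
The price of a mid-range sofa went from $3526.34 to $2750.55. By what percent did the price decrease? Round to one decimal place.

Change: $2750.55 − $3526.34 = -$775.79.
Relative to the original: -$775.79 ÷ $3526.34 ≈ -22.0%.
So the price decreased by 22.0%.

22.0%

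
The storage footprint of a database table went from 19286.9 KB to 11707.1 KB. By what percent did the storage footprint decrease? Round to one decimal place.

Change: 11707.1 − 19286.9 = -7579.8.
Relative to the original: -7579.8 ÷ 19286.9 ≈ -39.3%.
So the storage footprint decreased by 39.3%.

39.3%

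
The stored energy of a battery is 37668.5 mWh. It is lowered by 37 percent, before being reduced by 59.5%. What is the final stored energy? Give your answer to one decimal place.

37% decrease: 37668.5 × 0.63 = 23731.155.
After the 59.5% decrease: 23731.155 × 0.405 = 9611.117775 ≈ 9611.1.

9611.1 mWh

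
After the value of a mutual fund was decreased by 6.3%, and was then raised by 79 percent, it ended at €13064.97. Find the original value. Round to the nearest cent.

The overall multiplier applied was 0.937 × 1.79 = 1.67723.
So the original value was €13064.97 ÷ 1.67723 ≈ €7789.61.

€7789.61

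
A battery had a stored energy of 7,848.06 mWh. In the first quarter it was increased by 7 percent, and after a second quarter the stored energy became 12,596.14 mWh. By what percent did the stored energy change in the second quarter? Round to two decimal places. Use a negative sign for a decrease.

50.00%

After the first quarter: 7,848.06 × 1.07 = 8397.4242.
Second-quarter multiplier: 12,596.14 ÷ 8397.4242 ≈ 1.5.
That is a change of 50.00%.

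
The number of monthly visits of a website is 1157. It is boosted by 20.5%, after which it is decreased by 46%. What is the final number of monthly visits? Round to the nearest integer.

753

Each change multiplies by a factor: 1.205 × 0.54 = 0.6507.
1157 × 0.6507 = 752.8599 ≈ 753.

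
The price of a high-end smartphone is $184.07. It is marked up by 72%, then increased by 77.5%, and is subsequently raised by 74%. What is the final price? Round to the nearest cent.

$977.82

72% increase: $184.07 × 1.72 = $316.6004.
77.5% increase: $316.6004 × 1.775 = $561.96571.
After the 74% increase: $561.96571 × 1.74 = $977.8203354 ≈ $977.82.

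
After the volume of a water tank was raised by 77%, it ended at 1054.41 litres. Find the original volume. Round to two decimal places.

595.71 litres

The overall multiplier applied was 1.77.
So the original volume was 1054.41 ÷ 1.77 ≈ 595.71 litres.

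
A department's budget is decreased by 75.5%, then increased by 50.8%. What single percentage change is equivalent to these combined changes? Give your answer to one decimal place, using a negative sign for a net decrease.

-63.1%

A 75.5% decrease multiplies by 0.245.
Then a 50.8% increase: 0.245 × 1.508 = 0.36946.
Overall factor 0.36946, i.e. -63.1%.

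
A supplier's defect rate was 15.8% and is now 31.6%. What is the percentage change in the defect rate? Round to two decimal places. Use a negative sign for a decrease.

The change is 31.6 − 15.8 = 15.8 percentage points.
Relative to the original 15.8%, that is 15.8 ÷ 15.8 = 100.00%.

100.00%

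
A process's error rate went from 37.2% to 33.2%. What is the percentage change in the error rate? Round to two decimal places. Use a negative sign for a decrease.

The change is 33.2 − 37.2 = -4.0 percentage points.
Relative to the original 37.2%, that is -4.0 ÷ 37.2 ≈ -10.75%.

-10.75%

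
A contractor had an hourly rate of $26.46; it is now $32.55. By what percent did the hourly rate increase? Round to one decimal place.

23.0%

Change: $32.55 − $26.46 = $6.09.
Relative to the original: $6.09 ÷ $26.46 ≈ 23.0%.
So the hourly rate increased by 23.0%.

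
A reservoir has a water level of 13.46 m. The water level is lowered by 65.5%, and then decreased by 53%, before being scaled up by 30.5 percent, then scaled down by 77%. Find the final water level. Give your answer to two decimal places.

Each change multiplies by a factor: 0.345 × 0.47 × 1.305 × 0.23 = 0.0486693225.
13.46 × 0.0486693225 = 0.65508908085 ≈ 0.66.

0.66 m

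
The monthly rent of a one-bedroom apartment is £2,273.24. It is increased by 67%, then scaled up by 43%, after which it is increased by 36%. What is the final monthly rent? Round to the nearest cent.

£7,383.07

After the 67% increase: £2,273.24 × 1.67 = £3796.3108.
After the 43% increase: £3796.3108 × 1.43 = £5428.724444.
After the 36% increase: £5428.724444 × 1.36 = £7383.06524384 ≈ £7,383.07.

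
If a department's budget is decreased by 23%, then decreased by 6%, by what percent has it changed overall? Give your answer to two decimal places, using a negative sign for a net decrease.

The combined multiplier is 0.77 × 0.94 = 0.7238.
That corresponds to a decrease of 27.62%.

-27.62%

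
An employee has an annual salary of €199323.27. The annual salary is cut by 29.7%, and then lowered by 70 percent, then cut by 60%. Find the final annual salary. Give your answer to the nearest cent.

29.7% decrease: €199323.27 × 0.703 = €140124.25881.
After the 70% decrease: €140124.25881 × 0.3 = €42037.277643.
60% decrease: €42037.277643 × 0.4 = €16814.9110572 ≈ €16814.91.

€16814.91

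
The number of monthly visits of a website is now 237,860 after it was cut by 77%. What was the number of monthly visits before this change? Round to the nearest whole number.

The overall multiplier applied was 0.23.
So the original number of monthly visits was 237,860 ÷ 0.23 ≈ 1,034,174.

1,034,174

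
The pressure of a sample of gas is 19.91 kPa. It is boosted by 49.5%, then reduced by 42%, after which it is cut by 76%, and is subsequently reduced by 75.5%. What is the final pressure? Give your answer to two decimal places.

1.02 kPa

Each change multiplies by a factor: 1.495 × 0.58 × 0.24 × 0.245 = 0.05098548.
19.91 × 0.05098548 = 1.0151209068 ≈ 1.02.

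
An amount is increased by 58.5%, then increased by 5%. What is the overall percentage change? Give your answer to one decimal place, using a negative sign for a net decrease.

The combined multiplier is 1.585 × 1.05 = 1.66425.
That corresponds to an increase of 66.4%.

66.4%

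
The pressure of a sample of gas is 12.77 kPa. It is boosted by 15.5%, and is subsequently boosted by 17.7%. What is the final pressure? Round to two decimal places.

17.36 kPa

Each change multiplies by a factor: 1.155 × 1.177 = 1.359435.
12.77 × 1.359435 = 17.35998495 ≈ 17.36.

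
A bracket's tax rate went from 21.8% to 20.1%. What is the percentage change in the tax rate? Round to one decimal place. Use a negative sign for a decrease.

The change is 20.1 − 21.8 = -1.7 percentage points.
Relative to the original 21.8%, that is -1.7 ÷ 21.8 ≈ -7.8%.

-7.8%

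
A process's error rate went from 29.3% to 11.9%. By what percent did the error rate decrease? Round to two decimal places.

59.39%

The change is 11.9 − 29.3 = -17.4 percentage points.
Relative to the original 29.3%, that is -17.4 ÷ 29.3 ≈ -59.39%.
So the error rate fell by 59.39%.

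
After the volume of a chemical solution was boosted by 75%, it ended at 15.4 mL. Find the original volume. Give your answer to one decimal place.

8.8 mL

The overall multiplier applied was 1.75.
So the original volume was 15.4 ÷ 1.75 = 8.8 mL.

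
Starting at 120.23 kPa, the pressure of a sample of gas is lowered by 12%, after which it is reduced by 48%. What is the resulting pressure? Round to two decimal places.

Apply the 12% decrease: 120.23 × 0.88 = 105.8024.
Apply the 48% decrease: 105.8024 × 0.52 = 55.017248 ≈ 55.02.

55.02 kPa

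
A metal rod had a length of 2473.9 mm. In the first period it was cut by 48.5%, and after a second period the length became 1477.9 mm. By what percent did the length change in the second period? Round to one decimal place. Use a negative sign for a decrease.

16.0%

After the first period: 2473.9 × 0.515 = 1274.0585.
Second-period multiplier: 1477.9 ÷ 1274.0585 ≈ 1.15999.
That is a change of 16.0%.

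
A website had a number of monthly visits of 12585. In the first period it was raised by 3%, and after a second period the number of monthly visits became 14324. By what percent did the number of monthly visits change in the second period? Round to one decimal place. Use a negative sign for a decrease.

10.5%

After the first period: 12585 × 1.03 = 12962.55.
Second-period multiplier: 14324 ÷ 12962.55 ≈ 1.10503.
That is a change of 10.5%.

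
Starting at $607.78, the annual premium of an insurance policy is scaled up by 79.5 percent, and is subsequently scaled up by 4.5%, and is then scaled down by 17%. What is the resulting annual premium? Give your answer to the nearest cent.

$946.25

After the 79.5% increase: $607.78 × 1.795 = $1090.9651.
4.5% increase: $1090.9651 × 1.045 = $1140.0585295.
Apply the 17% decrease: $1140.0585295 × 0.83 = $946.248579485 ≈ $946.25.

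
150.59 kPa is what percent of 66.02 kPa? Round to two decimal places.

150.59 kPa ÷ 66.02 kPa ≈ 228.10%.

228.10%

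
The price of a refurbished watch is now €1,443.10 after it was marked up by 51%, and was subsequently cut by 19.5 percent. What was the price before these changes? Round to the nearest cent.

The overall multiplier applied was 1.51 × 0.805 = 1.21555.
So the original price was €1,443.10 ÷ 1.21555 ≈ €1,187.20.

€1,187.20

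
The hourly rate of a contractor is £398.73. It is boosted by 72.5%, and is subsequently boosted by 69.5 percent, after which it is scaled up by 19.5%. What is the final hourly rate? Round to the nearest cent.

£1393.17

Apply the 72.5% increase: £398.73 × 1.725 = £687.80925.
69.5% increase: £687.80925 × 1.695 = £1165.83667875.
After the 19.5% increase: £1165.83667875 × 1.195 = £1393.17483110625 ≈ £1393.17.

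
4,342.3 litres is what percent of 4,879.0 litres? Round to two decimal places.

89.00%

4,342.3 litres ÷ 4,879.0 litres ≈ 89.00%.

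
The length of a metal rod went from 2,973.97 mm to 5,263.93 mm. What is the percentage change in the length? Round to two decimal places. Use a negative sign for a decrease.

Change: 5,263.93 − 2,973.97 = 2,289.96.
Relative to the original: 2,289.96 ÷ 2,973.97 ≈ 77.00%.

77.00%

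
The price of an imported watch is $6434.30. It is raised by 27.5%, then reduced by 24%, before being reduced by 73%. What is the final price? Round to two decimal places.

$1683.41

27.5% increase: $6434.30 × 1.275 = $8203.7325.
After the 24% decrease: $8203.7325 × 0.76 = $6234.8367.
Apply the 73% decrease: $6234.8367 × 0.27 = $1683.405909 ≈ $1683.41.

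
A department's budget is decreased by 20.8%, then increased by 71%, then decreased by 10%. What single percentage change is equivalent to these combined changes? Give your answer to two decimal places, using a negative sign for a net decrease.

The combined multiplier is 0.792 × 1.71 × 0.9 = 1.218888.
That corresponds to an increase of 21.89%.

21.89%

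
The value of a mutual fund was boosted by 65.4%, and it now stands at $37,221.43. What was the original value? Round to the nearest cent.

$22,503.89

The overall multiplier applied was 1.654.
So the original value was $37,221.43 ÷ 1.654 ≈ $22,503.89.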